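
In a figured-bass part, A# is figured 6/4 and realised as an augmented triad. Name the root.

D

The figures 6/4 mean the fifth of the chord is in the bass. If A# is the fifth of an augmented triad, the root is D (chord tones D–F#–A#).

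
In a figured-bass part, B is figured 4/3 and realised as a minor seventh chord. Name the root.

E

The figures 4/3 mean the fifth of the chord is in the bass. If B is the fifth of a minor seventh chord, the root is E (chord tones E–G–B–D).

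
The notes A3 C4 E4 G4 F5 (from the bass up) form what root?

Reordering A, C, E, G, F into stacked thirds gives F–A–C–E–G; the bottom of that stack, F, is the root.

F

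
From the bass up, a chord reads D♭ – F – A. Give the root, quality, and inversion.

Db augmented, root position

Reducing to letter names: Db, F, A. These stack in thirds as Db–F–A — a Db augmented triad.
The lowest note is Db, the root of the chord, so this is root position (figured bass 5/3).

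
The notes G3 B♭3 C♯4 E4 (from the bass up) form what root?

Reordering G, Bb, C#, E into stacked thirds gives C#–E–G–Bb; the bottom of that stack, C#, is the root.

C#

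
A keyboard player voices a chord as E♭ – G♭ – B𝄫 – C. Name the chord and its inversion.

C diminished seventh, first inversion

The distinct note names are Eb, Gb, Bbb, C. Stacked in thirds they read C–Eb–Gb–Bbb, which is a diminished seventh chord on C.
The lowest note is Eb, the third of the chord, so this is first inversion (figured bass 6/5).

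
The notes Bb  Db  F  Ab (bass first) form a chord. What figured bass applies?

7

The notes Bb, Db, F, Ab stack in thirds as Bb–Db–F–Ab — a Bb minor seventh chord. The bass Bb is the root, so this is root position: figured 7.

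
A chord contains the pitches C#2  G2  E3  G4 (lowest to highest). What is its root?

C#

The distinct letter names are C#, G, E. Arranged as a stack of thirds they read C#–E–G, so C# is the root (a C# diminished triad).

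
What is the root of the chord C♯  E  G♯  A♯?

A#

The distinct letter names are C#, E, G#, A#. Arranged as a stack of thirds they read A#–C#–E–G#, so A# is the root (an A# half-diminished seventh chord).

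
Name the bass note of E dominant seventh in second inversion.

In second inversion the fifth is lowest. For E dominant seventh (E–G#–B–D) that is B.

B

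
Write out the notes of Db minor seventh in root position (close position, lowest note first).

Db, Fb, Ab, Cb

Db minor seventh is Db–Fb–Ab–Cb. Root position puts the root (Db) in the bass, with the remaining tones above: Db, Fb, Ab, Cb.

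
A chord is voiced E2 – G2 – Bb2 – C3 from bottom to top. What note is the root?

C

E, G, Bb, C are the tones of a C dominant seventh chord (C–E–G–Bb), making C the root.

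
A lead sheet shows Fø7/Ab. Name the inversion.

first inversion

Fø7/Ab means F half-diminished seventh with Ab in the bass. Ab is the third of F half-diminished seventh (F–Ab–Cb–Eb), so this is first inversion.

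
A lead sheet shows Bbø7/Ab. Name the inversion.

Bbø7/Ab means Bb half-diminished seventh with Ab in the bass. Ab is the seventh of Bb half-diminished seventh (Bb–Db–Fb–Ab), so this is third inversion.

third inversion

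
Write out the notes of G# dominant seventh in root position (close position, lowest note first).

The chord tones are G#–B#–D#–F#. With the root (G#) lowest for root position: G#, B#, D#, F#.

G#, B#, D#, F#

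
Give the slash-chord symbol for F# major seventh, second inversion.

F#maj7/C#

Second inversion of F# major seventh has the fifth (C#) in the bass. As a slash chord: F#maj7/C#.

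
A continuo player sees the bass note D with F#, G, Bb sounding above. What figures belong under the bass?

4/3

The notes D, F#, G, Bb stack in thirds as G–Bb–D–F# — a G minor-major seventh chord. The bass D is the fifth, so this is second inversion: figured 4/3.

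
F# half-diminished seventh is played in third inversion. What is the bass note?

E

F# half-diminished seventh is F#–A–C–E. Third inversion places the seventh in the bass: E.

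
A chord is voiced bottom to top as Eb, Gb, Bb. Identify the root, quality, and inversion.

Eb minor, root position

The pitch classes Eb, Gb, Bb arrange in thirds as Eb–Gb–Bb: an Eb minor triad.
The lowest note is Eb, the root of the chord, so this is root position (figured bass 5/3).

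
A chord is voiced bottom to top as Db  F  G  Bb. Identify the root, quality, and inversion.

G half-diminished seventh, second inversion

Reducing to letter names: Db, F, G, Bb. These stack in thirds as G–Bb–Db–F — a G half-diminished seventh chord.
The lowest note is Db, the fifth of the chord, so this is second inversion (figured bass 4/3).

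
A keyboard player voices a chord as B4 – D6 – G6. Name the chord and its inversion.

G major, first inversion

The pitch classes B, D, G arrange in thirds as G–B–D: a G major triad.
With the third (B) in the bass, the chord is in first inversion (figured bass 6).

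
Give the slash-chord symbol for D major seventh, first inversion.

First inversion of D major seventh has the third (F#) in the bass. As a slash chord: Dmaj7/F#.

Dmaj7/F#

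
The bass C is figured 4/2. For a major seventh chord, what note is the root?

Db

The figures 4/2 mean the seventh of the chord is in the bass. If C is the seventh of a major seventh chord, the root is Db (chord tones Db–F–Ab–C).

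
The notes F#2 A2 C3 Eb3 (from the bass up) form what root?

F#

The distinct letter names are F#, A, C, Eb. Arranged as a stack of thirds they read F#–A–C–Eb, so F# is the root (an F# diminished seventh chord).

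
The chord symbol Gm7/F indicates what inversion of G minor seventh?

third inversion

Gm7/F means G minor seventh with F in the bass. F is the seventh of G minor seventh (G–Bb–D–F), so this is third inversion.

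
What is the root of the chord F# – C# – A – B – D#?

The distinct letter names are F#, C#, A, B, D#. Arranged as a stack of thirds they read B–D#–F#–A–C#, so B is the root (a B dominant ninth chord).

B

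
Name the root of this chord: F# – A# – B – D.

B

Reordering F#, A#, B, D into stacked thirds gives B–D–F#–A#; the bottom of that stack, B, is the root.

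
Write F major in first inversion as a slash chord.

First inversion of F major has the third (A) in the bass. As a slash chord: F/A.

F/A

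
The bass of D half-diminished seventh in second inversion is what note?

Ab

In second inversion the fifth is lowest. For D half-diminished seventh (D–F–Ab–C) that is Ab.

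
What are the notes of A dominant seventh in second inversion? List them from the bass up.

Spelling A dominant seventh: A–C#–E–G. In second inversion the fifth is bass, giving E, G, A, C# from the bottom.

E, G, A, C#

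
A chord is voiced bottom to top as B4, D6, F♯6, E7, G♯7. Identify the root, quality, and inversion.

Reducing to letter names: B, D, F#, E, G#. These stack in thirds as E–G#–B–D–F# — an E dominant ninth chord.
B is the fifth of E dominant ninth; fifth in the bass means second inversion.

E dominant ninth, second inversion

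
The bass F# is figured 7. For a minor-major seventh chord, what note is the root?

F#

The figures 7 mean the root of the chord is in the bass. If F# is the root of a minor-major seventh chord, the root is F# (chord tones F#–A–C#–E#).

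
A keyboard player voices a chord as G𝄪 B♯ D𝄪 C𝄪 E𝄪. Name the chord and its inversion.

The pitch classes G##, B#, D##, C##, E## arrange in thirds as C##–E##–G##–B#–D##: a C## dominant ninth chord.
With the fifth (G##) in the bass, the chord is in second inversion.

C## dominant ninth, second inversion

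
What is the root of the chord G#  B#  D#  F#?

G#, B#, D#, F# are the tones of a G# dominant seventh chord (G#–B#–D#–F#), making G# the root.

G#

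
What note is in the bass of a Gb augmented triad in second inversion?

The fifth of Gb augmented (Gb–Bb–D) is D; that is the bass in second inversion.

D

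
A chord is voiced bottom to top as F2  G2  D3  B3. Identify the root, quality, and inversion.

Reducing to letter names: F, G, D, B. These stack in thirds as G–B–D–F — a G dominant seventh chord.
The lowest note is F, the seventh of the chord, so this is third inversion (figured bass 4/2).

G dominant seventh, third inversion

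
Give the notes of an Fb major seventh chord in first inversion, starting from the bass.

Spelling Fb major seventh: Fb–Ab–Cb–Eb. In first inversion the third is bass, giving Ab, Cb, Eb, Fb from the bottom.

Ab, Cb, Eb, Fb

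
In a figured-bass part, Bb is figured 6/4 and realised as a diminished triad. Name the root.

E

The figures 6/4 mean the fifth of the chord is in the bass. If Bb is the fifth of a diminished triad, the root is E (chord tones E–G–Bb).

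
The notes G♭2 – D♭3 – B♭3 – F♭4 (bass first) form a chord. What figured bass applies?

The notes Gb, Db, Bb, Fb stack in thirds as Gb–Bb–Db–Fb — a Gb dominant seventh chord. The bass Gb is the root, so this is root position: figured 7.

7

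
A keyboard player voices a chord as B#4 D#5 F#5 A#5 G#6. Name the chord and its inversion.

Reducing to letter names: B#, D#, F#, A#, G#. These stack in thirds as G#–B#–D#–F#–A# — a G# dominant ninth chord.
B# is the third of G# dominant ninth; third in the bass means first inversion.

G# dominant ninth, first inversion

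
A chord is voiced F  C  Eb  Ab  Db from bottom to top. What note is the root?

Db

Reordering F, C, Eb, Ab, Db into stacked thirds gives Db–F–Ab–C–Eb; the bottom of that stack, Db, is the root.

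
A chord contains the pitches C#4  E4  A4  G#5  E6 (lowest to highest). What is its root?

C#, E, A, G# are the tones of an A major seventh chord (A–C#–E–G#), making A the root.

A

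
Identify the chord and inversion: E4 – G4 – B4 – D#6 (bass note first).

E minor-major seventh, root position

Reducing to letter names: E, G, B, D#. These stack in thirds as E–G–B–D# — an E minor-major seventh chord.
E is the root of E minor-major seventh; root in the bass means root position (figured bass 7).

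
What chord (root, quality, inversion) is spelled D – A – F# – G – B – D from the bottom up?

G major ninth, second inversion

The pitch classes D, A, F#, G, B arrange in thirds as G–B–D–F#–A: a G major ninth chord.
With the fifth (D) in the bass, the chord is in second inversion.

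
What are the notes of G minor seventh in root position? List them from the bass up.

G, Bb, D, F

The chord tones are G–Bb–D–F. With the root (G) lowest for root position: G, Bb, D, F.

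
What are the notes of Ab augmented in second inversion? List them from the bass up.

E, Ab, C

Spelling Ab augmented: Ab–C–E. In second inversion the fifth is bass, giving E, Ab, C from the bottom.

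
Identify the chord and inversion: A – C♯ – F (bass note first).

F augmented, first inversion

The distinct note names are A, C#, F. Stacked in thirds they read F–A–C#, which is an augmented triad on F.
The lowest note is A, the third of the chord, so this is first inversion (figured bass 6).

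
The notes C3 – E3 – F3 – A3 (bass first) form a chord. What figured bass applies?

The notes C, E, F, A stack in thirds as F–A–C–E — an F major seventh chord. The bass C is the fifth, so this is second inversion: figured 4/3.

4/3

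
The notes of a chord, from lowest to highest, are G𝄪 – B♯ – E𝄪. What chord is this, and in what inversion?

The distinct note names are G##, B#, E##. Stacked in thirds they read E##–G##–B#, which is a diminished triad on E##.
The lowest note is G##, the third of the chord, so this is first inversion (figured bass 6).

E## diminished, first inversion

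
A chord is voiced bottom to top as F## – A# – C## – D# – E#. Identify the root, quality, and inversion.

The pitch classes F##, A#, C##, D#, E# arrange in thirds as D#–F##–A#–C##–E#: a D# major ninth chord.
With the third (F##) in the bass, the chord is in first inversion.

D# major ninth, first inversion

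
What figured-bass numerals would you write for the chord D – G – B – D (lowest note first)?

6/4

The notes D, G, B stack in thirds as G–B–D — a G major triad. The bass D is the fifth, so this is second inversion: figured 6/4.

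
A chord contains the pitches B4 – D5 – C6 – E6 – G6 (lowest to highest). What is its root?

Reordering B, D, C, E, G into stacked thirds gives C–E–G–B–D; the bottom of that stack, C, is the root.

C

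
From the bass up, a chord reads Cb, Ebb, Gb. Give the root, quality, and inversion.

The pitch classes Cb, Ebb, Gb arrange in thirds as Cb–Ebb–Gb: a Cb minor triad.
With the root (Cb) in the bass, the chord is in root position (figured bass 5/3).

Cb minor, root position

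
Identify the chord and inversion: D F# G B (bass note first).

G major seventh, second inversion

The distinct note names are D, F#, G, B. Stacked in thirds they read G–B–D–F#, which is a major seventh chord on G.
D is the fifth of G major seventh; fifth in the bass means second inversion (figured bass 4/3).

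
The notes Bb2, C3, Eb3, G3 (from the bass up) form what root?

Reordering Bb, C, Eb, G into stacked thirds gives C–Eb–G–Bb; the bottom of that stack, C, is the root.

C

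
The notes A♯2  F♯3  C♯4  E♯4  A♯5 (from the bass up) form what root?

F#

A#, F#, C#, E# are the tones of an F# major seventh chord (F#–A#–C#–E#), making F# the root.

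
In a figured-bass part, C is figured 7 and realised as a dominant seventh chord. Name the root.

C

The figures 7 mean the root of the chord is in the bass. If C is the root of a dominant seventh chord, the root is C (chord tones C–E–G–Bb).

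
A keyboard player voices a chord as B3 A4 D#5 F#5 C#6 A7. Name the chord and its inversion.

B dominant ninth, root position

The pitch classes B, A, D#, F#, C# arrange in thirds as B–D#–F#–A–C#: a B dominant ninth chord.
B is the root of B dominant ninth; root in the bass means root position.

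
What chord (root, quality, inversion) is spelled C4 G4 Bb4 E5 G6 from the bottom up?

C dominant seventh, root position

The pitch classes C, G, Bb, E arrange in thirds as C–E–G–Bb: a C dominant seventh chord.
The lowest note is C, the root of the chord, so this is root position (figured bass 7).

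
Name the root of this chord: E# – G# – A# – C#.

A#

E#, G#, A#, C# are the tones of an A# minor seventh chord (A#–C#–E#–G#), making A# the root.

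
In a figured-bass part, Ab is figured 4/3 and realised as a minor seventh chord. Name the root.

The figures 4/3 mean the fifth of the chord is in the bass. If Ab is the fifth of a minor seventh chord, the root is Db (chord tones Db–Fb–Ab–Cb).

Db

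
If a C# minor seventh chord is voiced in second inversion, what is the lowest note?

In second inversion the fifth is lowest. For C# minor seventh (C#–E–G#–B) that is G#.

G#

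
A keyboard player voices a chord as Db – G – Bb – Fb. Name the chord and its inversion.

The distinct note names are Db, G, Bb, Fb. Stacked in thirds they read G–Bb–Db–Fb, which is a diminished seventh chord on G.
Db is the fifth of G diminished seventh; fifth in the bass means second inversion (figured bass 4/3).

G diminished seventh, second inversion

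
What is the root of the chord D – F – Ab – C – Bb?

The distinct letter names are D, F, Ab, C, Bb. Arranged as a stack of thirds they read Bb–D–F–Ab–C, so Bb is the root (a Bb dominant ninth chord).

Bb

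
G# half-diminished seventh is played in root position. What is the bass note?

G#

G# half-diminished seventh is G#–B–D–F#. Root position places the root in the bass: G#.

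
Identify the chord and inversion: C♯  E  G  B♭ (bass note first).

C# diminished seventh, root position

The distinct note names are C#, E, G, Bb. Stacked in thirds they read C#–E–G–Bb, which is a diminished seventh chord on C#.
C# is the root of C# diminished seventh; root in the bass means root position (figured bass 7).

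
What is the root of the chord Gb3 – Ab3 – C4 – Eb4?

Ab

The distinct letter names are Gb, Ab, C, Eb. Arranged as a stack of thirds they read Ab–C–Eb–Gb, so Ab is the root (an Ab dominant seventh chord).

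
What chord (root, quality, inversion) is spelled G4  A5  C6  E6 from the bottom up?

A minor seventh, third inversion

The distinct note names are G, A, C, E. Stacked in thirds they read A–C–E–G, which is a minor seventh chord on A.
G is the seventh of A minor seventh; seventh in the bass means third inversion (figured bass 4/2).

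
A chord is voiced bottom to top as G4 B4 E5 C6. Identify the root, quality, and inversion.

Reducing to letter names: G, B, E, C. These stack in thirds as C–E–G–B — a C major seventh chord.
With the fifth (G) in the bass, the chord is in second inversion (figured bass 4/3).

C major seventh, second inversion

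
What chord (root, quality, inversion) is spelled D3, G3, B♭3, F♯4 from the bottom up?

The distinct note names are D, G, Bb, F#. Stacked in thirds they read G–Bb–D–F#, which is a minor-major seventh chord on G.
D is the fifth of G minor-major seventh; fifth in the bass means second inversion (figured bass 4/3).

G minor-major seventh, second inversion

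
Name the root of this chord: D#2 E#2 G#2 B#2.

D#, E#, G#, B# are the tones of an E# minor seventh chord (E#–G#–B#–D#), making E# the root.

E#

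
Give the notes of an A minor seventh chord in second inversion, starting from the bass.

E, G, A, C

Spelling A minor seventh: A–C–E–G. In second inversion the fifth is bass, giving E, G, A, C from the bottom.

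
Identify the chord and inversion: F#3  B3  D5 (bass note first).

The distinct note names are F#, B, D. Stacked in thirds they read B–D–F#, which is a minor triad on B.
With the fifth (F#) in the bass, the chord is in second inversion (figured bass 6/4).

B minor, second inversion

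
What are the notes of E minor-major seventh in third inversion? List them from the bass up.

D#, E, G, B

The chord tones are E–G–B–D#. With the seventh (D#) lowest for third inversion: D#, E, G, B.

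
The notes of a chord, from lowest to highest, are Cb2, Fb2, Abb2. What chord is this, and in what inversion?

Fb minor, second inversion

The pitch classes Cb, Fb, Abb arrange in thirds as Fb–Abb–Cb: an Fb minor triad.
With the fifth (Cb) in the bass, the chord is in second inversion (figured bass 6/4).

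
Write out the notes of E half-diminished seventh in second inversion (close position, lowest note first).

Bb, D, E, G

E half-diminished seventh is E–G–Bb–D. Second inversion puts the fifth (Bb) in the bass, with the remaining tones above: Bb, D, E, G.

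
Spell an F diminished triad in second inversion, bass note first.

F diminished is F–Ab–Cb. Second inversion puts the fifth (Cb) in the bass, with the remaining tones above: Cb, F, Ab.

Cb, F, Ab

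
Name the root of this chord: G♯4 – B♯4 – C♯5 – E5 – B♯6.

Reordering G#, B#, C#, E into stacked thirds gives C#–E–G#–B#; the bottom of that stack, C#, is the root.

C#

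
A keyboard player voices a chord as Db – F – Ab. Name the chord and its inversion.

The pitch classes Db, F, Ab arrange in thirds as Db–F–Ab: a Db major triad.
The lowest note is Db, the root of the chord, so this is root position (figured bass 5/3).

Db major, root position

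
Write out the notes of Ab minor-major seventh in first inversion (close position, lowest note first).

The chord tones are Ab–Cb–Eb–G. With the third (Cb) lowest for first inversion: Cb, Eb, G, Ab.

Cb, Eb, G, Ab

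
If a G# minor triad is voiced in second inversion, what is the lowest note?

D#

G# minor is G#–B–D#. Second inversion places the fifth in the bass: D#.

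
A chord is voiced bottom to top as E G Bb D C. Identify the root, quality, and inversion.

C dominant ninth, first inversion

The pitch classes E, G, Bb, D, C arrange in thirds as C–E–G–Bb–D: a C dominant ninth chord.
The lowest note is E, the third of the chord, so this is first inversion.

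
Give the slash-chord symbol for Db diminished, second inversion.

Dbdim/Abb

Second inversion of Db diminished has the fifth (Abb) in the bass. As a slash chord: Dbdim/Abb.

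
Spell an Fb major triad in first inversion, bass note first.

Ab, Cb, Fb

Fb major is Fb–Ab–Cb. First inversion puts the third (Ab) in the bass, with the remaining tones above: Ab, Cb, Fb.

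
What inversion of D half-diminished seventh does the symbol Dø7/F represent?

first inversion

Dø7/F means D half-diminished seventh with F in the bass. F is the third of D half-diminished seventh (D–F–Ab–C), so this is first inversion.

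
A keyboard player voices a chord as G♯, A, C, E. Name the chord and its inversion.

A minor-major seventh, third inversion

The distinct note names are G#, A, C, E. Stacked in thirds they read A–C–E–G#, which is a minor-major seventh chord on A.
With the seventh (G#) in the bass, the chord is in third inversion (figured bass 4/2).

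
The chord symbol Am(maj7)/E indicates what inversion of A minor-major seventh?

Am(maj7)/E means A minor-major seventh with E in the bass. E is the fifth of A minor-major seventh (A–C–E–G#), so this is second inversion.

second inversion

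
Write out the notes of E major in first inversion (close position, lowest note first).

The chord tones are E–G#–B. With the third (G#) lowest for first inversion: G#, B, E.

G#, B, E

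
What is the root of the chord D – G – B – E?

D, G, B, E are the tones of an E minor seventh chord (E–G–B–D), making E the root.

E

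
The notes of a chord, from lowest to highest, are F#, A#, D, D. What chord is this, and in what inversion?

The pitch classes F#, A#, D arrange in thirds as D–F#–A#: a D augmented triad.
F# is the third of D augmented; third in the bass means first inversion (figured bass 6).

D augmented, first inversion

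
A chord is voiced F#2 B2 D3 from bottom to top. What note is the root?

B

F#, B, D are the tones of a B minor triad (B–D–F#), making B the root.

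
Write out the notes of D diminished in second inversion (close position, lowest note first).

Spelling D diminished: D–F–Ab. In second inversion the fifth is bass, giving Ab, D, F from the bottom.

Ab, D, F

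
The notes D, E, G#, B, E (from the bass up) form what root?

E

D, E, G#, B are the tones of an E dominant seventh chord (E–G#–B–D), making E the root.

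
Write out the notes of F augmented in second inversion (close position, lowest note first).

C#, F, A

The chord tones are F–A–C#. With the fifth (C#) lowest for second inversion: C#, F, A.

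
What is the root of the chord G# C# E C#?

The distinct letter names are G#, C#, E. Arranged as a stack of thirds they read C#–E–G#, so C# is the root (a C# minor triad).

C#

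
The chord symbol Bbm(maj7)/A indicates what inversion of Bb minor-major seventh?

third inversion

Bbm(maj7)/A means Bb minor-major seventh with A in the bass. A is the seventh of Bb minor-major seventh (Bb–Db–F–A), so this is third inversion.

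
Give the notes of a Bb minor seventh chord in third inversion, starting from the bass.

Ab, Bb, Db, F

The chord tones are Bb–Db–F–Ab. With the seventh (Ab) lowest for third inversion: Ab, Bb, Db, F.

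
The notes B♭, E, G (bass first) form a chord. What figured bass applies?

The notes Bb, E, G stack in thirds as E–G–Bb — an E diminished triad. The bass Bb is the fifth, so this is second inversion: figured 6/4.

6/4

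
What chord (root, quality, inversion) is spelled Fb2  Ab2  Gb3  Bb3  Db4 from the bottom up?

Gb dominant ninth, third inversion

Reducing to letter names: Fb, Ab, Gb, Bb, Db. These stack in thirds as Gb–Bb–Db–Fb–Ab — a Gb dominant ninth chord.
Fb is the seventh of Gb dominant ninth; seventh in the bass means third inversion.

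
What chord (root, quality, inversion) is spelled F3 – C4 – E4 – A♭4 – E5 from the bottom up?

The pitch classes F, C, E, Ab arrange in thirds as F–Ab–C–E: an F minor-major seventh chord.
The lowest note is F, the root of the chord, so this is root position (figured bass 7).

F minor-major seventh, root position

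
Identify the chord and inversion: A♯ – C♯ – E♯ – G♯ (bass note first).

Reducing to letter names: A#, C#, E#, G#. These stack in thirds as A#–C#–E#–G# — an A# minor seventh chord.
The lowest note is A#, the root of the chord, so this is root position (figured bass 7).

A# minor seventh, root position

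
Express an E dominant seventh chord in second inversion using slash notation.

Second inversion of E dominant seventh has the fifth (B) in the bass. As a slash chord: E7/B.

E7/B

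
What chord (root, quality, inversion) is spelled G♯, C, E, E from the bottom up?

The distinct note names are G#, C, E. Stacked in thirds they read C–E–G#, which is an augmented triad on C.
G# is the fifth of C augmented; fifth in the bass means second inversion (figured bass 6/4).

C augmented, second inversion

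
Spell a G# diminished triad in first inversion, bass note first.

B, D, G#

Spelling G# diminished: G#–B–D. In first inversion the third is bass, giving B, D, G# from the bottom.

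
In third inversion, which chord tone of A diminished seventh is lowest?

Gb

A diminished seventh is A–C–Eb–Gb. Third inversion places the seventh in the bass: Gb.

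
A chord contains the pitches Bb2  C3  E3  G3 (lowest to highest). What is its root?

Bb, C, E, G are the tones of a C dominant seventh chord (C–E–G–Bb), making C the root.

C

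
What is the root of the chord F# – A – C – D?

The distinct letter names are F#, A, C, D. Arranged as a stack of thirds they read D–F#–A–C, so D is the root (a D dominant seventh chord).

D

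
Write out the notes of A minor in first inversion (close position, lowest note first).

C, E, A

The chord tones are A–C–E. With the third (C) lowest for first inversion: C, E, A.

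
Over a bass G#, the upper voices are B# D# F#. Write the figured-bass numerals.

7

The notes G#, B#, D#, F# stack in thirds as G#–B#–D#–F# — a G# dominant seventh chord. The bass G# is the root, so this is root position: figured 7.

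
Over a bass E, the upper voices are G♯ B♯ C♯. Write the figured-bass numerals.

6/5

The notes E, G#, B#, C# stack in thirds as C#–E–G#–B# — a C# minor-major seventh chord. The bass E is the third, so this is first inversion: figured 6/5.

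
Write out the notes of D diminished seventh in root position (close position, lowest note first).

D, F, Ab, Cb

D diminished seventh is D–F–Ab–Cb. Root position puts the root (D) in the bass, with the remaining tones above: D, F, Ab, Cb.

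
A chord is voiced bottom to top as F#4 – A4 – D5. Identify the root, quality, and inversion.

D major, first inversion

The distinct note names are F#, A, D. Stacked in thirds they read D–F#–A, which is a major triad on D.
The lowest note is F#, the third of the chord, so this is first inversion (figured bass 6).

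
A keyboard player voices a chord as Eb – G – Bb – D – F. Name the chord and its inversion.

The pitch classes Eb, G, Bb, D, F arrange in thirds as Eb–G–Bb–D–F: an Eb major ninth chord.
With the root (Eb) in the bass, the chord is in root position.

Eb major ninth, root position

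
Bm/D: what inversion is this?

first inversion

Bm/D means B minor with D in the bass. D is the third of B minor (B–D–F#), so this is first inversion.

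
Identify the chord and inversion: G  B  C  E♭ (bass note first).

The distinct note names are G, B, C, Eb. Stacked in thirds they read C–Eb–G–B, which is a minor-major seventh chord on C.
With the fifth (G) in the bass, the chord is in second inversion (figured bass 4/3).

C minor-major seventh, second inversion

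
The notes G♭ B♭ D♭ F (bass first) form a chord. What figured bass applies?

The notes Gb, Bb, Db, F stack in thirds as Gb–Bb–Db–F — a Gb major seventh chord. The bass Gb is the root, so this is root position: figured 7.

7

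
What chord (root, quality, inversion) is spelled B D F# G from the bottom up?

Reducing to letter names: B, D, F#, G. These stack in thirds as G–B–D–F# — a G major seventh chord.
B is the third of G major seventh; third in the bass means first inversion (figured bass 6/5).

G major seventh, first inversion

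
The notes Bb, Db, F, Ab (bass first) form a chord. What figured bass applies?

7

The notes Bb, Db, F, Ab stack in thirds as Bb–Db–F–Ab — a Bb minor seventh chord. The bass Bb is the root, so this is root position: figured 7.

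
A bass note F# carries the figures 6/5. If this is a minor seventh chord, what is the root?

The figures 6/5 mean the third of the chord is in the bass. If F# is the third of a minor seventh chord, the root is D# (chord tones D#–F#–A#–C#).

D#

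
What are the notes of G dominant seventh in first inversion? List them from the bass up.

B, D, F, G

The chord tones are G–B–D–F. With the third (B) lowest for first inversion: B, D, F, G.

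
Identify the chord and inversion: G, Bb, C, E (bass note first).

Reducing to letter names: G, Bb, C, E. These stack in thirds as C–E–G–Bb — a C dominant seventh chord.
The lowest note is G, the fifth of the chord, so this is second inversion (figured bass 4/3).

C dominant seventh, second inversion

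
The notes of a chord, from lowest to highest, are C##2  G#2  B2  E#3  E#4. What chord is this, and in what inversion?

Reducing to letter names: C##, G#, B, E#. These stack in thirds as C##–E#–G#–B — a C## diminished seventh chord.
With the root (C##) in the bass, the chord is in root position (figured bass 7).

C## diminished seventh, root position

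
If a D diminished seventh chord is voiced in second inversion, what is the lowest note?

Ab

D diminished seventh is D–F–Ab–Cb. Second inversion places the fifth in the bass: Ab.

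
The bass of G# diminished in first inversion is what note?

G# diminished is G#–B–D. First inversion places the third in the bass: B.

B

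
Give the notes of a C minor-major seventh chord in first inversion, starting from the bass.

Spelling C minor-major seventh: C–Eb–G–B. In first inversion the third is bass, giving Eb, G, B, C from the bottom.

Eb, G, B, C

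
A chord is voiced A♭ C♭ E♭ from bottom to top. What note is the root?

Ab

Reordering Ab, Cb, Eb into stacked thirds gives Ab–Cb–Eb; the bottom of that stack, Ab, is the root.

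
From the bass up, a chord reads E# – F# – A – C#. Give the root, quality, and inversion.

F# minor-major seventh, third inversion

The pitch classes E#, F#, A, C# arrange in thirds as F#–A–C#–E#: an F# minor-major seventh chord.
The lowest note is E#, the seventh of the chord, so this is third inversion (figured bass 4/2).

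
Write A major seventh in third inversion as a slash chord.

Amaj7/G#

Third inversion of A major seventh has the seventh (G#) in the bass. As a slash chord: Amaj7/G#.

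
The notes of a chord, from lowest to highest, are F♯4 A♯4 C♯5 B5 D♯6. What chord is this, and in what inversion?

B major ninth, second inversion

The pitch classes F#, A#, C#, B, D# arrange in thirds as B–D#–F#–A#–C#: a B major ninth chord.
The lowest note is F#, the fifth of the chord, so this is second inversion.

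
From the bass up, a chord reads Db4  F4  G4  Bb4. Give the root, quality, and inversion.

G half-diminished seventh, second inversion

Reducing to letter names: Db, F, G, Bb. These stack in thirds as G–Bb–Db–F — a G half-diminished seventh chord.
Db is the fifth of G half-diminished seventh; fifth in the bass means second inversion (figured bass 4/3).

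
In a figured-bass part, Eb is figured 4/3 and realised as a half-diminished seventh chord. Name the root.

The figures 4/3 mean the fifth of the chord is in the bass. If Eb is the fifth of a half-diminished seventh chord, the root is A (chord tones A–C–Eb–G).

A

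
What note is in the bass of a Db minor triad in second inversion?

Ab

The fifth of Db minor (Db–Fb–Ab) is Ab; that is the bass in second inversion.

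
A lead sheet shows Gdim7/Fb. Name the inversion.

third inversion

Gdim7/Fb means G diminished seventh with Fb in the bass. Fb is the seventh of G diminished seventh (G–Bb–Db–Fb), so this is third inversion.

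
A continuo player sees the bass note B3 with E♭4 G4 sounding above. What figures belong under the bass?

The notes B, Eb, G stack in thirds as Eb–G–B — an Eb augmented triad. The bass B is the fifth, so this is second inversion: figured 6/4.

6/4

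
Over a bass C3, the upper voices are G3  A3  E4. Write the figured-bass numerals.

6/5

The notes C, G, A, E stack in thirds as A–C–E–G — an A minor seventh chord. The bass C is the third, so this is first inversion: figured 6/5.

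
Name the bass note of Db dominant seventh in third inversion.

Cb

The seventh of Db dominant seventh (Db–F–Ab–Cb) is Cb; that is the bass in third inversion.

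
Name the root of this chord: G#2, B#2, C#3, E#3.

C#

The distinct letter names are G#, B#, C#, E#. Arranged as a stack of thirds they read C#–E#–G#–B#, so C# is the root (a C# major seventh chord).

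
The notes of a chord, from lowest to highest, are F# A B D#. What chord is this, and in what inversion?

The distinct note names are F#, A, B, D#. Stacked in thirds they read B–D#–F#–A, which is a dominant seventh chord on B.
The lowest note is F#, the fifth of the chord, so this is second inversion (figured bass 4/3).

B dominant seventh, second inversion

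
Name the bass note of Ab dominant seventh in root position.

Ab

Ab dominant seventh is Ab–C–Eb–Gb. Root position places the root in the bass: Ab.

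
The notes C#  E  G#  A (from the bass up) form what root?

A

Reordering C#, E, G#, A into stacked thirds gives A–C#–E–G#; the bottom of that stack, A, is the root.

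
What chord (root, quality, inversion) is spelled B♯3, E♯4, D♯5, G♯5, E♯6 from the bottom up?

The pitch classes B#, E#, D#, G# arrange in thirds as E#–G#–B#–D#: an E# minor seventh chord.
With the fifth (B#) in the bass, the chord is in second inversion (figured bass 4/3).

E# minor seventh, second inversion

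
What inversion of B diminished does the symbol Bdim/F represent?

second inversion

Bdim/F means B diminished with F in the bass. F is the fifth of B diminished (B–D–F), so this is second inversion.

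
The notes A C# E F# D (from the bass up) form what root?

D

Reordering A, C#, E, F#, D into stacked thirds gives D–F#–A–C#–E; the bottom of that stack, D, is the root.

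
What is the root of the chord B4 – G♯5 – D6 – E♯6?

Reordering B, G#, D, E# into stacked thirds gives E#–G#–B–D; the bottom of that stack, E#, is the root.

E#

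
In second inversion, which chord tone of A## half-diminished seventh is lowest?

The fifth of A## half-diminished seventh (A##–C##–E#–G##) is E#; that is the bass in second inversion.

E#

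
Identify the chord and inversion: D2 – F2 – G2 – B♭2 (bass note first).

G minor seventh, second inversion

Reducing to letter names: D, F, G, Bb. These stack in thirds as G–Bb–D–F — a G minor seventh chord.
D is the fifth of G minor seventh; fifth in the bass means second inversion (figured bass 4/3).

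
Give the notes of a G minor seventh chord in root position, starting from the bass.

The chord tones are G–Bb–D–F. With the root (G) lowest for root position: G, Bb, D, F.

G, Bb, D, F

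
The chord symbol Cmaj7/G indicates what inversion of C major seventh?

Cmaj7/G means C major seventh with G in the bass. G is the fifth of C major seventh (C–E–G–B), so this is second inversion.

second inversion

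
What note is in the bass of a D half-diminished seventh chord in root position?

D

D half-diminished seventh is D–F–Ab–C. Root position places the root in the bass: D.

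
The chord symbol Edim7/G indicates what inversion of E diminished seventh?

first inversion

Edim7/G means E diminished seventh with G in the bass. G is the third of E diminished seventh (E–G–Bb–Db), so this is first inversion.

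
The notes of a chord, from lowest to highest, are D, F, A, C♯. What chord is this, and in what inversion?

The distinct note names are D, F, A, C#. Stacked in thirds they read D–F–A–C#, which is a minor-major seventh chord on D.
With the root (D) in the bass, the chord is in root position (figured bass 7).

D minor-major seventh, root position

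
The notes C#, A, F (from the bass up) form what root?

Reordering C#, A, F into stacked thirds gives F–A–C#; the bottom of that stack, F, is the root.

F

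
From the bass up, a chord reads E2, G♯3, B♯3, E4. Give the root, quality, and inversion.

The distinct note names are E, G#, B#. Stacked in thirds they read E–G#–B#, which is an augmented triad on E.
With the root (E) in the bass, the chord is in root position (figured bass 5/3).

E augmented, root position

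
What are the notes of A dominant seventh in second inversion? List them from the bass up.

The chord tones are A–C#–E–G. With the fifth (E) lowest for second inversion: E, G, A, C#.

E, G, A, C#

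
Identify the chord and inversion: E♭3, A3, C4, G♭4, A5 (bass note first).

Reducing to letter names: Eb, A, C, Gb. These stack in thirds as A–C–Eb–Gb — an A diminished seventh chord.
The lowest note is Eb, the fifth of the chord, so this is second inversion (figured bass 4/3).

A diminished seventh, second inversion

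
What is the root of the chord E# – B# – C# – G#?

The distinct letter names are E#, B#, C#, G#. Arranged as a stack of thirds they read C#–E#–G#–B#, so C# is the root (a C# major seventh chord).

C#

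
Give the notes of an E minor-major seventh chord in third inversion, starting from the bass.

D#, E, G, B

Spelling E minor-major seventh: E–G–B–D#. In third inversion the seventh is bass, giving D#, E, G, B from the bottom.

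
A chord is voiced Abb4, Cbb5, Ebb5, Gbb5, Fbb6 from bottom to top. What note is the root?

The distinct letter names are Abb, Cbb, Ebb, Gbb, Fbb. Arranged as a stack of thirds they read Fbb–Abb–Cbb–Ebb–Gbb, so Fbb is the root (an Fbb major ninth chord).

Fbb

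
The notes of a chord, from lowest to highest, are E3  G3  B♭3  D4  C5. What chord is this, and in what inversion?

C dominant ninth, first inversion

The distinct note names are E, G, Bb, D, C. Stacked in thirds they read C–E–G–Bb–D, which is a dominant ninth chord on C.
E is the third of C dominant ninth; third in the bass means first inversion.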